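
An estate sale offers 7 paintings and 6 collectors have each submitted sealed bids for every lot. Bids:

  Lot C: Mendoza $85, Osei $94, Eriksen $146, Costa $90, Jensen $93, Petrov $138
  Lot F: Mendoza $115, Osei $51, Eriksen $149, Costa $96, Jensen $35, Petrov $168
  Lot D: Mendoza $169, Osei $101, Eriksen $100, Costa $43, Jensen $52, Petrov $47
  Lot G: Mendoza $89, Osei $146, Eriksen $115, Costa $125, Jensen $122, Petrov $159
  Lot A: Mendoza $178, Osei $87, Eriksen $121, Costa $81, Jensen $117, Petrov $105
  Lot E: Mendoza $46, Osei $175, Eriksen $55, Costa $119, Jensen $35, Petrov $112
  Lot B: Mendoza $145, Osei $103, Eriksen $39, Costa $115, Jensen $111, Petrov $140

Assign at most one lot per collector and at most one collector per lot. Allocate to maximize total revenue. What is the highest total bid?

Optimal: Mendoza→Lot A ($178), Osei→Lot E ($175), Eriksen→Lot C ($146), Costa→Lot B ($115), Jensen→Lot G ($122), Petrov→Lot F ($168) — total 178+175+146+115+122+168 = $904.
Row-greedy (each collector in turn takes its best remaining lot) gives $876, worse by 28.
Next-best assignment: Mendoza→Lot A, Osei→Lot E, Eriksen→Lot C, Costa→Lot G, Jensen→Lot B, Petrov→Lot F = $903.
Swapping Costa↔Jensen (Costa→Lot G $125, Jensen→Lot B $111) loses 1.

Maximum total: $904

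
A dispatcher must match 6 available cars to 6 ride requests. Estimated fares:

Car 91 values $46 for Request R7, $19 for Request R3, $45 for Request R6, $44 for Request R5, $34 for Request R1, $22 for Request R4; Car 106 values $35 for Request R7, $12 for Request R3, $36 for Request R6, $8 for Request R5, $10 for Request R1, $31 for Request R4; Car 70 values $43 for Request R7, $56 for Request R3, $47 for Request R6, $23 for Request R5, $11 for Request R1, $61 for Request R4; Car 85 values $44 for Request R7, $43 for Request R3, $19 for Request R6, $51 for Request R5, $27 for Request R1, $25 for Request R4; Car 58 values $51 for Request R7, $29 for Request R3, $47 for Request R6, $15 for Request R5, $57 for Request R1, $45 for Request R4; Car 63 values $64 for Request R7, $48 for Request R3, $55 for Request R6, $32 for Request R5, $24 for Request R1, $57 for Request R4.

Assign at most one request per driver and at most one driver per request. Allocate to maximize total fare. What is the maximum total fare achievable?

Optimal: Car 91→Request R5 ($44), Car 106→Request R6 ($36), Car 70→Request R4 ($61), Car 85→Request R3 ($43), Car 58→Request R1 ($57), Car 63→Request R7 ($64) — total 44+36+61+43+57+64 = $305.
Row-greedy (each driver in turn takes its best remaining request) gives $299, worse by 6.

Maximum total: $305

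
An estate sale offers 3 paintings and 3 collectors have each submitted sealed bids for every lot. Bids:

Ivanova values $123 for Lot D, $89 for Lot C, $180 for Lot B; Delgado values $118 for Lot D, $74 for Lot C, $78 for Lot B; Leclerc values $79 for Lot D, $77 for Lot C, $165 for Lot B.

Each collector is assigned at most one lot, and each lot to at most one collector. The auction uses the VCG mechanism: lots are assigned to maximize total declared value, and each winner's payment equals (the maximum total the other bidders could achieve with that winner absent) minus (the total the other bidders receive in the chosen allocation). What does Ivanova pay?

Ivanova pays $88.

Efficient allocation: Ivanova→Lot B ($180), Delgado→Lot D ($118), Leclerc→Lot C ($77); total welfare W = $375.
Ivanova receives Lot B at value $180, so the others get W − 180 = $195.
Without Ivanova: best allocation of the remaining 2 bidders over all 3 lots is Delgado→Lot D ($118), Leclerc→Lot B ($165), total $283.
VCG payment = (others' best without Ivanova) − (others' welfare with Ivanova) = 283 − 195 = $88.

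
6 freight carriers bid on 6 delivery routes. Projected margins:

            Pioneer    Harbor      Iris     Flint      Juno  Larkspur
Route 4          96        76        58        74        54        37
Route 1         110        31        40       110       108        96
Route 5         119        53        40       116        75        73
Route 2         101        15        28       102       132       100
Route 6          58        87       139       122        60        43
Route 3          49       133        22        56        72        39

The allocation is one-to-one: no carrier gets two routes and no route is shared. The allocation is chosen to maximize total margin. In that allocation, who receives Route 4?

Pioneer receives Route 4.

Optimal: Pioneer→Route 4 ($96k), Harbor→Route 3 ($133k), Iris→Route 6 ($139k), Flint→Route 5 ($116k), Juno→Route 2 ($132k), Larkspur→Route 1 ($96k) — total 96+133+139+116+132+96 = $712k.
Row-greedy (each carrier in turn takes its best remaining route) gives $670k, worse by 42.
No other one-to-one assignment exceeds $712k.
Pioneer's own top route is Route 5 ($119k), but forcing Pioneer→Route 5 and reassigning the rest optimally gives only $693k — worse by 19.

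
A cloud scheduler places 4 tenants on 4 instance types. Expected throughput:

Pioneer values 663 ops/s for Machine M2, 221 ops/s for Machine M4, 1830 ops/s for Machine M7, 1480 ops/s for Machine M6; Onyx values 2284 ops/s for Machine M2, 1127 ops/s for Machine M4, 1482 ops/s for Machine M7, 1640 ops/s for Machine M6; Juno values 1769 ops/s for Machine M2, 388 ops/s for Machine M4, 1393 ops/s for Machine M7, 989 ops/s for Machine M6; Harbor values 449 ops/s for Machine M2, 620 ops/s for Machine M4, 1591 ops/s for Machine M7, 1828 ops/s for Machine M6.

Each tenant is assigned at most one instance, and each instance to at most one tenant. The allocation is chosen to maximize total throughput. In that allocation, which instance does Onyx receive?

This is a one-to-one assignment (maximum-weight bipartite matching).
Optimal: Pioneer→Machine M7 (1830 ops/s), Onyx→Machine M4 (1127 ops/s), Juno→Machine M2 (1769 ops/s), Harbor→Machine M6 (1828 ops/s) — total 1830+1127+1769+1828 = 6554 ops/s.
Row-greedy (each tenant in turn takes its best remaining instance) gives 5723 ops/s, worse by 831.
Next-best assignment: Pioneer→Machine M7, Onyx→Machine M2, Juno→Machine M4, Harbor→Machine M6 = 6330 ops/s.
Every other assignment is strictly worse.
Onyx's own top instance is Machine M2 (2284 ops/s), but forcing Onyx→Machine M2 and reassigning the rest optimally gives only 6330 ops/s — worse by 224.

Onyx receives Machine M4.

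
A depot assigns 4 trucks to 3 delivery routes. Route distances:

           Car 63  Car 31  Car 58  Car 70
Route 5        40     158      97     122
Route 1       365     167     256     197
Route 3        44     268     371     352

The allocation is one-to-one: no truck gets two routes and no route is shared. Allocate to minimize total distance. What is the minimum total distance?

Minimum total: 308 km

Optimal: Car 58→Route 5 (97 km), Car 31→Route 1 (167 km), Car 63→Route 3 (44 km) — total 97+167+44 = 308 km.
Min-entry greedy (repeatedly take the single cheapest remaining cell) gives 559 km, worse by 251.
Every other assignment is strictly worse.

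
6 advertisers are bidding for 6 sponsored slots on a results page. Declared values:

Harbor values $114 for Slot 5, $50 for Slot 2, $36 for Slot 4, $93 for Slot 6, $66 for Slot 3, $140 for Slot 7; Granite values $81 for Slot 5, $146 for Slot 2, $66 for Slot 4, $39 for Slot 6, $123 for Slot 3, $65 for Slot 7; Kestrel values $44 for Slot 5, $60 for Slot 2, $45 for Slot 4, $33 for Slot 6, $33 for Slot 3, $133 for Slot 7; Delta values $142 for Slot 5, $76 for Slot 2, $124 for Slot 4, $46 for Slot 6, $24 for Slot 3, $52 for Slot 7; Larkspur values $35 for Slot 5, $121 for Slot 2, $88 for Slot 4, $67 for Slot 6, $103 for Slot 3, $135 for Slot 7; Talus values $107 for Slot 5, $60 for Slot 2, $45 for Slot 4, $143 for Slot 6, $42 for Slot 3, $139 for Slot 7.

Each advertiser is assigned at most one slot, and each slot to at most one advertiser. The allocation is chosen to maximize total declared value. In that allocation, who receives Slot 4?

Delta receives Slot 4.

Optimal: Harbor→Slot 5 ($114), Granite→Slot 2 ($146), Kestrel→Slot 7 ($133), Delta→Slot 4 ($124), Larkspur→Slot 3 ($103), Talus→Slot 6 ($143) — total 114+146+133+124+103+143 = $763.
Row-greedy (each advertiser in turn takes its best remaining slot) gives $719, worse by 44.
Delta's own top slot is Slot 5 ($142), but forcing Delta→Slot 5 and reassigning the rest optimally gives only $719 — worse by 44.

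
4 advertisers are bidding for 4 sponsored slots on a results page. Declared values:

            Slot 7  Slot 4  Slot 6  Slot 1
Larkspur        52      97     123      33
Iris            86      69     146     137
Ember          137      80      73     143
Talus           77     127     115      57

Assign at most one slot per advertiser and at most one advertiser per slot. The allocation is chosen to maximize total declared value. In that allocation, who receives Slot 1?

Iris receives Slot 1.

Optimal: Larkspur→Slot 6 ($123), Iris→Slot 1 ($137), Ember→Slot 7 ($137), Talus→Slot 4 ($127) — total 123+137+137+127 = $524.
Max-entry greedy (repeatedly take the single best remaining cell) gives $468, worse by 56.
Iris's own top slot is Slot 6 ($146), but forcing Iris→Slot 6 and reassigning the rest optimally gives only $468 — worse by 56.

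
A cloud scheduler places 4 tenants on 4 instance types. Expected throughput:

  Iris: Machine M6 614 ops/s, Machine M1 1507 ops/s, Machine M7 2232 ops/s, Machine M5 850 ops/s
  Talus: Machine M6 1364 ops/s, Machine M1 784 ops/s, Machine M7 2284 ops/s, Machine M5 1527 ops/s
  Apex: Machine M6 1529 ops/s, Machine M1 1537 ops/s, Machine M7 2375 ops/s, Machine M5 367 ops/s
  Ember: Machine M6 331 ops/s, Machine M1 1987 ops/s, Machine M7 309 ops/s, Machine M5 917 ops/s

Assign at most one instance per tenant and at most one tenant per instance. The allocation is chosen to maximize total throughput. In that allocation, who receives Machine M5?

Talus receives Machine M5.

Optimal: Iris→Machine M7 (2232 ops/s), Talus→Machine M5 (1527 ops/s), Apex→Machine M6 (1529 ops/s), Ember→Machine M1 (1987 ops/s) — total 2232+1527+1529+1987 = 7275 ops/s.
Max-entry greedy (repeatedly take the single best remaining cell) gives 6503 ops/s, worse by 772.
Next-best assignment: Iris→Machine M5, Talus→Machine M7, Apex→Machine M6, Ember→Machine M1 = 6650 ops/s.
Talus's own top instance is Machine M7 (2284 ops/s), but forcing Talus→Machine M7 and reassigning the rest optimally gives only 6650 ops/s — worse by 625.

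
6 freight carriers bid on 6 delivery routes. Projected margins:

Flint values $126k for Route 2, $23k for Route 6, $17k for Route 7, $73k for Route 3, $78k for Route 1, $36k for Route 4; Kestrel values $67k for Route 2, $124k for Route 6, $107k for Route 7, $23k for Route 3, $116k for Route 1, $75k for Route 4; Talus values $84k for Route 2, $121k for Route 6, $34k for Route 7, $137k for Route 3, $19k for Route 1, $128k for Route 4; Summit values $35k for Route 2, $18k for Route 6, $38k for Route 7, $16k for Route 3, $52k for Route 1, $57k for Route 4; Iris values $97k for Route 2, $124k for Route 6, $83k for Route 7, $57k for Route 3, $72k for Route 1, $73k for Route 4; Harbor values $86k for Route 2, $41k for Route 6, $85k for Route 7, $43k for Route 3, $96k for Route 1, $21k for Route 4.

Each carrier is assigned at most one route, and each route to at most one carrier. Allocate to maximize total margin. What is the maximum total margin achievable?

Max total: $647k

Optimal: Flint→Route 2 ($126k), Kestrel→Route 7 ($107k), Talus→Route 3 ($137k), Summit→Route 4 ($57k), Iris→Route 6 ($124k), Harbor→Route 1 ($96k) — total 126+107+137+57+124+96 = $647k.
Row-greedy (each carrier in turn takes its best remaining route) gives $623k, worse by 24.
Next-best assignment: Flint→Route 2, Kestrel→Route 1, Talus→Route 3, Summit→Route 4, Iris→Route 6, Harbor→Route 7 = $645k.
Every other assignment is strictly worse.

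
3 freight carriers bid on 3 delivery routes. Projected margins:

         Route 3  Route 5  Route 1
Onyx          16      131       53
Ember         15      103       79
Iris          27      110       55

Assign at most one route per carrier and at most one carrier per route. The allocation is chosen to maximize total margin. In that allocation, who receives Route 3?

Iris receives Route 3.

Treat this as an assignment problem: match each carrier to one route.
Optimal: Onyx→Route 5 ($131k), Ember→Route 1 ($79k), Iris→Route 3 ($27k) — total 131+79+27 = $237k.
Next-best assignment: Onyx→Route 3, Ember→Route 1, Iris→Route 5 = $205k.
Swapping Onyx↔Ember (Onyx→Route 1 $53k, Ember→Route 5 $103k) loses 54.
Every other assignment is strictly worse.
Iris's own top route is Route 5 ($110k), but forcing Iris→Route 5 and reassigning the rest optimally gives only $205k — worse by 32.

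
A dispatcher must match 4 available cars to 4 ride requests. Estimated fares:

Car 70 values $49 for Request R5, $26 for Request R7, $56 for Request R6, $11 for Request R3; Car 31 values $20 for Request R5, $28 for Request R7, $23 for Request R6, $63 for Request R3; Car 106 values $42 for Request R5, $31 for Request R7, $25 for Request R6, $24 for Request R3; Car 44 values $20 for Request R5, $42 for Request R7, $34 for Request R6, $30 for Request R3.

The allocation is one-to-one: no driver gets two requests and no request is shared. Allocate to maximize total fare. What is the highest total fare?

This is the linear assignment problem.
Optimal: Car 70→Request R6 ($56), Car 31→Request R3 ($63), Car 106→Request R5 ($42), Car 44→Request R7 ($42) — total 56+63+42+42 = $203.
Column-greedy (each request in turn goes to its best remaining driver) gives $179, worse by 24.
Next-best assignment: Car 70→Request R5, Car 31→Request R3, Car 106→Request R6, Car 44→Request R7 = $179.
Swapping Car 31↔Car 70 (Car 31→Request R6 $23, Car 70→Request R3 $11) loses 85.
Checked against all permutations: $203 is optimal.

Maximum total: $203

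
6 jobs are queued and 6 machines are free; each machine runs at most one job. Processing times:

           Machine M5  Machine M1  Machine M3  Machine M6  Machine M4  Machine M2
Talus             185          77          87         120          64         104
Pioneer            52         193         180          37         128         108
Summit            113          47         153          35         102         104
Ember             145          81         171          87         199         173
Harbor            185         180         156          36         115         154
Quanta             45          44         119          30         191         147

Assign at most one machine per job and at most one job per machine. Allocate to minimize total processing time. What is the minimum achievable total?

Minimum total: 456 min

Optimal: Talus→Machine M4 (64 min), Pioneer→Machine M5 (52 min), Summit→Machine M2 (104 min), Ember→Machine M1 (81 min), Harbor→Machine M6 (36 min), Quanta→Machine M3 (119 min) — total 64+52+104+81+36+119 = 456 min.
Min-entry greedy (repeatedly take the single cheapest remaining cell) gives 518 min, worse by 62.
Next-best assignment: Talus→Machine M3, Pioneer→Machine M2, Summit→Machine M4, Ember→Machine M1, Harbor→Machine M6, Quanta→Machine M5 = 459 min.
Checked against all permutations: 456 min is optimal.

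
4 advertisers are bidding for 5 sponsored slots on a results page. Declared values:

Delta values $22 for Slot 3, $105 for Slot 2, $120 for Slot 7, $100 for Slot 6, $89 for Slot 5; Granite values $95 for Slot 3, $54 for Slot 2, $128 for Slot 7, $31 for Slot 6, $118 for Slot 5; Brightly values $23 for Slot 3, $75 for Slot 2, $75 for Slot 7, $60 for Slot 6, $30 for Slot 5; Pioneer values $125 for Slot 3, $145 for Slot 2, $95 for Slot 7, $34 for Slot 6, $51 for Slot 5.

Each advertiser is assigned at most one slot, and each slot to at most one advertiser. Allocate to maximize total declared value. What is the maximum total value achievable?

Optimal: Delta→Slot 7 ($120), Granite→Slot 5 ($118), Brightly→Slot 6 ($60), Pioneer→Slot 2 ($145) — total 120+118+60+145 = $443.
Column-greedy (each slot in turn goes to its best remaining advertiser) gives $418, worse by 25.
Next-best assignment: Delta→Slot 7, Granite→Slot 5, Brightly→Slot 2, Pioneer→Slot 3 = $438.
Swapping Granite↔Pioneer (Granite→Slot 2 $54, Pioneer→Slot 5 $51) loses 158.
Checked against all permutations: $443 is optimal.

Max total: $443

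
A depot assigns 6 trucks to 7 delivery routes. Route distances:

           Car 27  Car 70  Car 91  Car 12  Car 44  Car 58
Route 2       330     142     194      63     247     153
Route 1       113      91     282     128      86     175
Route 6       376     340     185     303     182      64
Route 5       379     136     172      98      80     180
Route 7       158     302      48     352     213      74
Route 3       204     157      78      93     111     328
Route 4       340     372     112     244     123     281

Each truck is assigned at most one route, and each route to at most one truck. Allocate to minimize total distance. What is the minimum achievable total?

This is the linear assignment problem.
Optimal: Car 27→Route 1 (113 km), Car 70→Route 3 (157 km), Car 91→Route 7 (48 km), Car 12→Route 2 (63 km), Car 44→Route 5 (80 km), Car 58→Route 6 (64 km) — total 113+157+48+63+80+64 = 525 km.
Column-greedy (each route in turn goes to its cheapest remaining truck) gives 601 km, worse by 76.
Next-best assignment: Car 27→Route 7, Car 70→Route 1, Car 91→Route 3, Car 12→Route 2, Car 44→Route 5, Car 58→Route 6 = 534 km.
Checked against all permutations: 525 km is optimal.

Min total: 525 km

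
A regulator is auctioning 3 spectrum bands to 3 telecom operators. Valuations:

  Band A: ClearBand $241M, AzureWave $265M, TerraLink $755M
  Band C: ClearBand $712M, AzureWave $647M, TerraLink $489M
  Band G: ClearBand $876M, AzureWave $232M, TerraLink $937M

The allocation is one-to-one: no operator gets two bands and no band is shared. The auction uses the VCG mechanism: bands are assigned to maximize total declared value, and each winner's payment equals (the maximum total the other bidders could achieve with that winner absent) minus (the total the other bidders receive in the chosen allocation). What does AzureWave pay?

Efficient allocation: ClearBand→Band G ($876M), AzureWave→Band C ($647M), TerraLink→Band A ($755M); total welfare W = $2278M.
AzureWave receives Band C at value $647M, so the others get W − 647 = $1631M.
Without AzureWave: best allocation of the remaining 2 bidders over all 3 bands is ClearBand→Band C ($712M), TerraLink→Band G ($937M), total $1649M.
VCG payment = (others' best without AzureWave) − (others' welfare with AzureWave) = 1649 − 1631 = $18M.

AzureWave pays $18M.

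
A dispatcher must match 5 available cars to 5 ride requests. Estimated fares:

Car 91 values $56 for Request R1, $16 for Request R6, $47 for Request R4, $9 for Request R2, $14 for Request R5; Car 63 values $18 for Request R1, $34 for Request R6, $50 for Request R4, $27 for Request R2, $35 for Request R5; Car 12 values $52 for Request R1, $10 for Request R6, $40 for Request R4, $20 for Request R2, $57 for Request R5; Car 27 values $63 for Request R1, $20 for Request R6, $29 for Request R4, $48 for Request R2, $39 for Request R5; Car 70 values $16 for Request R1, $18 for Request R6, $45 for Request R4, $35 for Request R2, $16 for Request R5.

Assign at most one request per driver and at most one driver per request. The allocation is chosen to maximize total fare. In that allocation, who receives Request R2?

This is the linear assignment problem.
Optimal: Car 91→Request R1 ($56), Car 63→Request R6 ($34), Car 12→Request R5 ($57), Car 27→Request R2 ($48), Car 70→Request R4 ($45) — total 56+34+57+48+45 = $240.
Max-entry greedy (repeatedly take the single best remaining cell) gives $221, worse by 19.
Next-best assignment: Car 91→Request R4, Car 63→Request R6, Car 12→Request R5, Car 27→Request R1, Car 70→Request R2 = $236.
Car 27's own top request is Request R1 ($63), but forcing Car 27→Request R1 and reassigning the rest optimally gives only $236 — worse by 4.

Car 27 receives Request R2.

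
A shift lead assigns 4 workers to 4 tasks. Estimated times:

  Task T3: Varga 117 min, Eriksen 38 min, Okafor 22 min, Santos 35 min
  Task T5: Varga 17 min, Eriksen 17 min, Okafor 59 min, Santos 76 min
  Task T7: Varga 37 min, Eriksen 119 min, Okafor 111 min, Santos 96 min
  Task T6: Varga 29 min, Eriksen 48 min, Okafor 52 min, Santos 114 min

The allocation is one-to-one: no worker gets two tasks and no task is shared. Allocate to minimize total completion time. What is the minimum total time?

Minimum total: 141 min

This is the linear assignment problem.
Optimal: Varga→Task T7 (37 min), Eriksen→Task T5 (17 min), Okafor→Task T6 (52 min), Santos→Task T3 (35 min) — total 37+17+52+35 = 141 min.
Row-greedy (each worker in turn takes its cheapest remaining task) gives 203 min, worse by 62.
Checked against all permutations: 141 min is optimal.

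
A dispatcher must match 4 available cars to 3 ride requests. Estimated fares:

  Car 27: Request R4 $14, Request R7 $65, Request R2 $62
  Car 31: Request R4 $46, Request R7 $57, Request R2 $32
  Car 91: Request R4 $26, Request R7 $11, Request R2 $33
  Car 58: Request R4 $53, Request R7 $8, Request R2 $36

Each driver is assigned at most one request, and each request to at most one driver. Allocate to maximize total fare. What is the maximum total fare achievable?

Optimal: Car 58→Request R4 ($53), Car 31→Request R7 ($57), Car 27→Request R2 ($62) — total 53+57+62 = $172.
Next-best assignment: Car 58→Request R4, Car 27→Request R7, Car 91→Request R2 = $151.
Checked against all permutations: $172 is optimal.

Maximum total: $172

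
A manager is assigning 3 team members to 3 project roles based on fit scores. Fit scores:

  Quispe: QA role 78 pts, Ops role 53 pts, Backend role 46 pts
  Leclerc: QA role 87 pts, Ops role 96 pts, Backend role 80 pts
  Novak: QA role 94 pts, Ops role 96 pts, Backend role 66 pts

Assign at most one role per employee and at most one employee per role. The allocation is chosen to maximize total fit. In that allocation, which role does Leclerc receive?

Optimal: Quispe→QA role (78 pts), Leclerc→Backend role (80 pts), Novak→Ops role (96 pts) — total 78+80+96 = 254 pts.
Row-greedy (each employee in turn takes its best remaining role) gives 240 pts, worse by 14.
Leclerc's own top role is Ops role (96 pts), but forcing Leclerc→Ops role and reassigning the rest optimally gives only 240 pts — worse by 14.

Leclerc receives Backend role.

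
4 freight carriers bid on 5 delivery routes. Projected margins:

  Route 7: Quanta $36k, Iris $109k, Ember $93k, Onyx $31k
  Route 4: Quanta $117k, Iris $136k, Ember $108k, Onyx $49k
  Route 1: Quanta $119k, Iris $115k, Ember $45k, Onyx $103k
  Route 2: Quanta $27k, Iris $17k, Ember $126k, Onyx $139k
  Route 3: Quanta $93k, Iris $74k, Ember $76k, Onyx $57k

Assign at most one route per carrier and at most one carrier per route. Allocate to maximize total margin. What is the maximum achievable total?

Max total: $487k

This is the linear assignment problem.
Optimal: Quanta→Route 1 ($119k), Iris→Route 4 ($136k), Ember→Route 7 ($93k), Onyx→Route 2 ($139k) — total 119+136+93+139 = $487k.
Column-greedy (each route in turn goes to its best remaining carrier) gives $455k, worse by 32.
Swapping Ember↔Iris (Ember→Route 4 $108k, Iris→Route 7 $109k) loses 12.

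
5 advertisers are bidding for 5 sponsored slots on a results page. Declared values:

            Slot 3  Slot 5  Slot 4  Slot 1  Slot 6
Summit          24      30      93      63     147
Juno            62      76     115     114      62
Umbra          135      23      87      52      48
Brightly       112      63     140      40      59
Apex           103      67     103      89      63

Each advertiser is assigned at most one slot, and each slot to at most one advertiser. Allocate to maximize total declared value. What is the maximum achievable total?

This is the linear assignment problem.
Optimal: Summit→Slot 6 ($147), Juno→Slot 1 ($114), Umbra→Slot 3 ($135), Brightly→Slot 4 ($140), Apex→Slot 5 ($67) — total 147+114+135+140+67 = $603.
Row-greedy (each advertiser in turn takes its best remaining slot) gives $549, worse by 54.
Next-best assignment: Summit→Slot 6, Juno→Slot 5, Umbra→Slot 3, Brightly→Slot 4, Apex→Slot 1 = $587.

Maximum total: $603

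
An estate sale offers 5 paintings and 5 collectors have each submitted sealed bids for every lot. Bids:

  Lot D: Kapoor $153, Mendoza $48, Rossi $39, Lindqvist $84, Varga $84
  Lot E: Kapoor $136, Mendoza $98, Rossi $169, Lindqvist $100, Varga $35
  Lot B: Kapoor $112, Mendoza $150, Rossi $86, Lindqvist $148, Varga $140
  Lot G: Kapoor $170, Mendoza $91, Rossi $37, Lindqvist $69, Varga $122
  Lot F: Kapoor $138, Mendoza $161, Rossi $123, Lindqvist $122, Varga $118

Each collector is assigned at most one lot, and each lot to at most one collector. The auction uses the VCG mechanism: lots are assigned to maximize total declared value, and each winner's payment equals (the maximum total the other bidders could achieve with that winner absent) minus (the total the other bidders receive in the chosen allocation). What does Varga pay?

Varga pays $17.

Efficient allocation: Kapoor→Lot D ($153), Mendoza→Lot F ($161), Rossi→Lot E ($169), Lindqvist→Lot B ($148), Varga→Lot G ($122); total welfare W = $753.
Varga receives Lot G at value $122, so the others get W − 122 = $631.
Without Varga: best allocation of the remaining 4 bidders over all 5 lots is Kapoor→Lot G ($170), Mendoza→Lot F ($161), Rossi→Lot E ($169), Lindqvist→Lot B ($148), total $648.
VCG payment = (others' best without Varga) − (others' welfare with Varga) = 648 − 631 = $17.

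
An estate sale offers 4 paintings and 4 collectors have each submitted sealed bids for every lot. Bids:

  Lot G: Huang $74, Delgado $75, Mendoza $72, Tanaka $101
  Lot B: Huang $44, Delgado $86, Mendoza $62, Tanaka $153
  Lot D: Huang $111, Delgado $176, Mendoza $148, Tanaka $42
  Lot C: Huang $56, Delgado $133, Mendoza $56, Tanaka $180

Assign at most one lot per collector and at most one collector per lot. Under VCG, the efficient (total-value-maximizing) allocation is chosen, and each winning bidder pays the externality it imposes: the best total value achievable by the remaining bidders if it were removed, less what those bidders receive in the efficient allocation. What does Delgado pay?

Delgado pays $27.

Efficient allocation: Huang→Lot G ($74), Delgado→Lot C ($133), Mendoza→Lot D ($148), Tanaka→Lot B ($153); total welfare W = $508.
Delgado receives Lot C at value $133, so the others get W − 133 = $375.
Without Delgado: best allocation of the remaining 3 bidders over all 4 lots is Huang→Lot G ($74), Mendoza→Lot D ($148), Tanaka→Lot C ($180), total $402.
VCG payment = (others' best without Delgado) − (others' welfare with Delgado) = 402 − 375 = $27.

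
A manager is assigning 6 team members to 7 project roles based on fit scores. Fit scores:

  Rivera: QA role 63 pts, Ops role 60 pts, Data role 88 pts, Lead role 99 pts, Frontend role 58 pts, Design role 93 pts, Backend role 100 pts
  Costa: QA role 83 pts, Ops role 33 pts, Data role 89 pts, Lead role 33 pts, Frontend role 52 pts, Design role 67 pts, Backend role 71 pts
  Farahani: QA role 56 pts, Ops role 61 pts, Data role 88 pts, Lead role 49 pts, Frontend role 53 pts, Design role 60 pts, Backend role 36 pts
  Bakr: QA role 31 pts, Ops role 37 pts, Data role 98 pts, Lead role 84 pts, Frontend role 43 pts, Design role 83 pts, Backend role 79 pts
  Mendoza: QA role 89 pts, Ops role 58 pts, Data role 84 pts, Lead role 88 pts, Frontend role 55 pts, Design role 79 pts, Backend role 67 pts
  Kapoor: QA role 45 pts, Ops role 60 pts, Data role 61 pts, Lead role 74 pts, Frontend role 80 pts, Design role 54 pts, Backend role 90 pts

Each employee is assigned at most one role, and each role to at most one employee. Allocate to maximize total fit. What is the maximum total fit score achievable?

Max total: 522 pts

Optimal: Rivera→Backend role (100 pts), Costa→QA role (83 pts), Farahani→Data role (88 pts), Bakr→Design role (83 pts), Mendoza→Lead role (88 pts), Kapoor→Frontend role (80 pts) — total 100+83+88+83+88+80 = 522 pts.
Row-greedy (each employee in turn takes its best remaining role) gives 503 pts, worse by 19.
Next-best assignment: Rivera→Backend role, Costa→QA role, Farahani→Data role, Bakr→Lead role, Mendoza→Design role, Kapoor→Frontend role = 514 pts.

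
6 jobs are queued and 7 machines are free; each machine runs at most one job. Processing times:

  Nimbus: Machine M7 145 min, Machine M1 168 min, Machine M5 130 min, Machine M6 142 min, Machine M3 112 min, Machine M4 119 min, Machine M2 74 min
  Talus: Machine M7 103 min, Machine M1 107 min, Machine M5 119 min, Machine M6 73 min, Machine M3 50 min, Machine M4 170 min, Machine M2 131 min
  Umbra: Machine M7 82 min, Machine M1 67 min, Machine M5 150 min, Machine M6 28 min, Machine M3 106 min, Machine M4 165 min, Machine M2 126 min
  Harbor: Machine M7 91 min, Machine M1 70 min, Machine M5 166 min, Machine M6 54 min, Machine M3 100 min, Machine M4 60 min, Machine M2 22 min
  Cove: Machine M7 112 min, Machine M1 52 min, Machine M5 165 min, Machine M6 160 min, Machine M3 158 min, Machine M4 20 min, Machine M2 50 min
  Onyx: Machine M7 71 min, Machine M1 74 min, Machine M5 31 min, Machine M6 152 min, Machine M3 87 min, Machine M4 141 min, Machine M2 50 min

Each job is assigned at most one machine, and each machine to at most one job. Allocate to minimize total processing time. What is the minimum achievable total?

Min total: 273 min

Treat this as an assignment problem: match each job to one machine.
Optimal: Nimbus→Machine M2 (74 min), Talus→Machine M3 (50 min), Umbra→Machine M6 (28 min), Harbor→Machine M1 (70 min), Cove→Machine M4 (20 min), Onyx→Machine M5 (31 min) — total 74+50+28+70+20+31 = 273 min.
Min-entry greedy (repeatedly take the single cheapest remaining cell) gives 296 min, worse by 23.
Checked against all permutations: 273 min is optimal.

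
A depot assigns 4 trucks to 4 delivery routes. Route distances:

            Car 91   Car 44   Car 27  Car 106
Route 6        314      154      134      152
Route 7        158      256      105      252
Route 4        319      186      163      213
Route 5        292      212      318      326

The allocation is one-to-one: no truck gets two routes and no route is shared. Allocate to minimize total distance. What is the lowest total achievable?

Optimal: Car 91→Route 7 (158 km), Car 44→Route 5 (212 km), Car 27→Route 4 (163 km), Car 106→Route 6 (152 km) — total 158+212+163+152 = 685 km.
No other one-to-one assignment undercuts 685 km.

Min total: 685 km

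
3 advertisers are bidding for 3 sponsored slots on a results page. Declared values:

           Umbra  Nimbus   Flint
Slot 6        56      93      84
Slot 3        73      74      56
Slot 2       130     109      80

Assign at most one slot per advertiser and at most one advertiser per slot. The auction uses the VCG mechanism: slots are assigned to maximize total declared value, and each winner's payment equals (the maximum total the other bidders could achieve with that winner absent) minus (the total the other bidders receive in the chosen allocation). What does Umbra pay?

Umbra pays $35.

Efficient allocation: Umbra→Slot 2 ($130), Nimbus→Slot 3 ($74), Flint→Slot 6 ($84); total welfare W = $288.
Umbra receives Slot 2 at value $130, so the others get W − 130 = $158.
Without Umbra: best allocation of the remaining 2 bidders over all 3 slots is Nimbus→Slot 2 ($109), Flint→Slot 6 ($84), total $193.
VCG payment = (others' best without Umbra) − (others' welfare with Umbra) = 193 − 158 = $35.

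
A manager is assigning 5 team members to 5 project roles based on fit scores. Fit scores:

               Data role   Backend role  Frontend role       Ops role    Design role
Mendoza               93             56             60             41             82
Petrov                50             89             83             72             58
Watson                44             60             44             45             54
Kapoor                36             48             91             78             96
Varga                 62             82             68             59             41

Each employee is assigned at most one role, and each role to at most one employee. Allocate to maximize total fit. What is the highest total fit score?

Treat this as an assignment problem: match each employee to one role.
Optimal: Mendoza→Data role (93 pts), Petrov→Frontend role (83 pts), Watson→Ops role (45 pts), Kapoor→Design role (96 pts), Varga→Backend role (82 pts) — total 93+83+45+96+82 = 399 pts.
Max-entry greedy (repeatedly take the single best remaining cell) gives 391 pts, worse by 8.

Maximum total: 399 pts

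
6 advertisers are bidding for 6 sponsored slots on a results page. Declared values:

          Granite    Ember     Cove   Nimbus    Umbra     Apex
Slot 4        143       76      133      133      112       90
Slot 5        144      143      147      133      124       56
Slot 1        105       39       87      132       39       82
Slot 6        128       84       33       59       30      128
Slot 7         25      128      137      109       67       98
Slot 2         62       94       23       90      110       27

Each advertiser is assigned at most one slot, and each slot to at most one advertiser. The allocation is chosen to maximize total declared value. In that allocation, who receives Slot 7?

Cove receives Slot 7.

Treat this as an assignment problem: match each advertiser to one slot.
Optimal: Granite→Slot 4 ($143), Ember→Slot 5 ($143), Cove→Slot 7 ($137), Nimbus→Slot 1 ($132), Umbra→Slot 2 ($110), Apex→Slot 6 ($128) — total 143+143+137+132+110+128 = $793.
Column-greedy (each slot in turn goes to its best remaining advertiser) gives $788, worse by 5.
Next-best assignment: Granite→Slot 4, Ember→Slot 7, Cove→Slot 5, Nimbus→Slot 1, Umbra→Slot 2, Apex→Slot 6 = $788.
Swapping Cove↔Umbra (Cove→Slot 2 $23, Umbra→Slot 7 $67) loses 157.
Cove's own top slot is Slot 5 ($147), but forcing Cove→Slot 5 and reassigning the rest optimally gives only $788 — worse by 5.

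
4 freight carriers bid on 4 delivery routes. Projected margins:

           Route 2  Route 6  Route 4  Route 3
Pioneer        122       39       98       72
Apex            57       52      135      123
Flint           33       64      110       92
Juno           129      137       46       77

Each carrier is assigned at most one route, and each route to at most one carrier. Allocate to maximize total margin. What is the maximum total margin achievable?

Optimal: Pioneer→Route 2 ($122k), Apex→Route 3 ($123k), Flint→Route 4 ($110k), Juno→Route 6 ($137k) — total 122+123+110+137 = $492k.
Max-entry greedy (repeatedly take the single best remaining cell) gives $486k, worse by 6.
Swapping Flint↔Apex (Flint→Route 3 $92k, Apex→Route 4 $135k) loses 6.

Max total: $492k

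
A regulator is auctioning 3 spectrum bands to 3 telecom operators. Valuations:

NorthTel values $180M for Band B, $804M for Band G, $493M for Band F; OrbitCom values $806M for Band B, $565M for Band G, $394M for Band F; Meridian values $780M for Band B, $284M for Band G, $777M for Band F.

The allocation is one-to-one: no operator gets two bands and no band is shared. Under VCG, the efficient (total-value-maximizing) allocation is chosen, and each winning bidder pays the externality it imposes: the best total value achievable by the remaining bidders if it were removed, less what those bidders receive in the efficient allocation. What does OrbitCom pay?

Efficient allocation: NorthTel→Band G ($804M), OrbitCom→Band B ($806M), Meridian→Band F ($777M); total welfare W = $2387M.
OrbitCom receives Band B at value $806M, so the others get W − 806 = $1581M.
Without OrbitCom: best allocation of the remaining 2 bidders over all 3 bands is NorthTel→Band G ($804M), Meridian→Band B ($780M), total $1584M.
VCG payment = (others' best without OrbitCom) − (others' welfare with OrbitCom) = 1584 − 1581 = $3M.

OrbitCom pays $3M.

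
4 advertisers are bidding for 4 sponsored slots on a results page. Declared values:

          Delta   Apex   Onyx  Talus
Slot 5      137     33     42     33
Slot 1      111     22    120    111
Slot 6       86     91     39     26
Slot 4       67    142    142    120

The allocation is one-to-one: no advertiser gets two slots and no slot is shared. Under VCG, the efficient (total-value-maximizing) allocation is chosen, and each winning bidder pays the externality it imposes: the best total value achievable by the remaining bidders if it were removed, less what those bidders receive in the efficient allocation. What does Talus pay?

Talus pays $29.

Efficient allocation: Delta→Slot 5 ($137), Apex→Slot 6 ($91), Onyx→Slot 4 ($142), Talus→Slot 1 ($111); total welfare W = $481.
Talus receives Slot 1 at value $111, so the others get W − 111 = $370.
Without Talus: best allocation of the remaining 3 bidders over all 4 slots is Delta→Slot 5 ($137), Apex→Slot 4 ($142), Onyx→Slot 1 ($120), total $399.
VCG payment = (others' best without Talus) − (others' welfare with Talus) = 399 − 370 = $29.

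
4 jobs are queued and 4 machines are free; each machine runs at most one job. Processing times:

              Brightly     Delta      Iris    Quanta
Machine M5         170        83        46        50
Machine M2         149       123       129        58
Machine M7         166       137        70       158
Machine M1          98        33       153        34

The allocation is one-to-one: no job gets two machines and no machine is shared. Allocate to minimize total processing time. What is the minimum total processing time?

This is a one-to-one assignment (minimum-cost bipartite matching).
Optimal: Brightly→Machine M2 (149 min), Delta→Machine M1 (33 min), Iris→Machine M7 (70 min), Quanta→Machine M5 (50 min) — total 149+33+70+50 = 302 min.
Next-best assignment: Brightly→Machine M7, Delta→Machine M1, Iris→Machine M5, Quanta→Machine M2 = 303 min.
Checked against all permutations: 302 min is optimal.

Minimum total: 302 min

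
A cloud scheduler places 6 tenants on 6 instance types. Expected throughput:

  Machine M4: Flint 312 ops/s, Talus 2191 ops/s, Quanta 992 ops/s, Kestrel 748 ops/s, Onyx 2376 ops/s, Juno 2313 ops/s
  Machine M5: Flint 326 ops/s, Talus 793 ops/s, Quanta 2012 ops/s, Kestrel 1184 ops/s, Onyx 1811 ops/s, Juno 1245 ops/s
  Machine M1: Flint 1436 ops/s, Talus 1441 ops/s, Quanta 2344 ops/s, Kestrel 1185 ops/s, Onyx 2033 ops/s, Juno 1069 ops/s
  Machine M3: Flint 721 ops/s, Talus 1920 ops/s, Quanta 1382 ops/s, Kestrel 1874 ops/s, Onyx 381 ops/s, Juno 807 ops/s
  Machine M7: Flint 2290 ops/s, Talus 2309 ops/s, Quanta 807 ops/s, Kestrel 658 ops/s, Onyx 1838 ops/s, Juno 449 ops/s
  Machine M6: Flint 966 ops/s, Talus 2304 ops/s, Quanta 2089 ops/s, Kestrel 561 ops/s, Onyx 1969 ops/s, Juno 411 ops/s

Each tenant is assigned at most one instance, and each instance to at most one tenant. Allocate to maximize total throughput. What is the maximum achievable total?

Optimal: Flint→Machine M7 (2290 ops/s), Talus→Machine M6 (2304 ops/s), Quanta→Machine M1 (2344 ops/s), Kestrel→Machine M3 (1874 ops/s), Onyx→Machine M5 (1811 ops/s), Juno→Machine M4 (2313 ops/s) — total 2290+2304+2344+1874+1811+2313 = 12936 ops/s.
Row-greedy (each tenant in turn takes its best remaining instance) gives 12433 ops/s, worse by 503.
Swapping Kestrel↔Talus (Kestrel→Machine M6 561 ops/s, Talus→Machine M3 1920 ops/s) loses 1697.

Maximum total: 12936 ops/s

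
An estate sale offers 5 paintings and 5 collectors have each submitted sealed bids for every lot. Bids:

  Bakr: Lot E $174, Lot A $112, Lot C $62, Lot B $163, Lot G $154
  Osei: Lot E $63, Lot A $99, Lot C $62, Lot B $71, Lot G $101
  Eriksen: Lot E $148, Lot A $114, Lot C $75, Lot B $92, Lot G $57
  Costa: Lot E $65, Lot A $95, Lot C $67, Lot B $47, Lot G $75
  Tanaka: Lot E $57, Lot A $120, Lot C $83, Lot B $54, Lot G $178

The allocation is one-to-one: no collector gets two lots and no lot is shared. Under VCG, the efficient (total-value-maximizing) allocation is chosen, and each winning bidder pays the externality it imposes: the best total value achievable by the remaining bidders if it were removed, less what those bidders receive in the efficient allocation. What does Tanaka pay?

Efficient allocation: Bakr→Lot B ($163), Osei→Lot A ($99), Eriksen→Lot E ($148), Costa→Lot C ($67), Tanaka→Lot G ($178); total welfare W = $655.
Tanaka receives Lot G at value $178, so the others get W − 178 = $477.
Without Tanaka: best allocation of the remaining 4 bidders over all 5 lots is Bakr→Lot B ($163), Osei→Lot G ($101), Eriksen→Lot E ($148), Costa→Lot A ($95), total $507.
VCG payment = (others' best without Tanaka) − (others' welfare with Tanaka) = 507 − 477 = $30.

Tanaka pays $30.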